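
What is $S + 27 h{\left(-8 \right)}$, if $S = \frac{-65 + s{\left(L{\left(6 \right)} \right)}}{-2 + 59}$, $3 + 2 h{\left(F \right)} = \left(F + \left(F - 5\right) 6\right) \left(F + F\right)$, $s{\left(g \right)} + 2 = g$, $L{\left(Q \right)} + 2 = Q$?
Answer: $\frac{704307}{38} \approx 18534.0$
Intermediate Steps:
$L{\left(Q \right)} = -2 + Q$
$s{\left(g \right)} = -2 + g$
$h{\left(F \right)} = - \frac{3}{2} + F \left(-30 + 7 F\right)$ ($h{\left(F \right)} = - \frac{3}{2} + \frac{\left(F + \left(F - 5\right) 6\right) \left(F + F\right)}{2} = - \frac{3}{2} + \frac{\left(F + \left(-5 + F\right) 6\right) 2 F}{2} = - \frac{3}{2} + \frac{\left(F + \left(-30 + 6 F\right)\right) 2 F}{2} = - \frac{3}{2} + \frac{\left(-30 + 7 F\right) 2 F}{2} = - \frac{3}{2} + \frac{2 F \left(-30 + 7 F\right)}{2} = - \frac{3}{2} + F \left(-30 + 7 F\right)$)
$S = - \frac{21}{19}$ ($S = \frac{-65 + \left(-2 + \left(-2 + 6\right)\right)}{-2 + 59} = \frac{-65 + \left(-2 + 4\right)}{57} = \left(-65 + 2\right) \frac{1}{57} = \left(-63\right) \frac{1}{57} = - \frac{21}{19} \approx -1.1053$)
$S + 27 h{\left(-8 \right)} = - \frac{21}{19} + 27 \left(- \frac{3}{2} - -240 + 7 \left(-8\right)^{2}\right) = - \frac{21}{19} + 27 \left(- \frac{3}{2} + 240 + 7 \cdot 64\right) = - \frac{21}{19} + 27 \left(- \frac{3}{2} + 240 + 448\right) = - \frac{21}{19} + 27 \cdot \frac{1373}{2} = - \frac{21}{19} + \frac{37071}{2} = \frac{704307}{38}$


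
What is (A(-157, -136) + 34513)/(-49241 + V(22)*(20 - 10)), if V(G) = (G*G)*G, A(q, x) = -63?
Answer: 2650/4403 ≈ 0.60186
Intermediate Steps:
V(G) = G³ (V(G) = G²*G = G³)
(A(-157, -136) + 34513)/(-49241 + V(22)*(20 - 10)) = (-63 + 34513)/(-49241 + 22³*(20 - 10)) = 34450/(-49241 + 10648*10) = 34450/(-49241 + 106480) = 34450/57239 = 34450*(1/57239) = 2650/4403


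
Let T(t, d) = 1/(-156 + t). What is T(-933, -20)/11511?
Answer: -1/12535479 ≈ -7.9774e-8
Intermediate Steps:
T(-933, -20)/11511 = 1/(-156 - 933*11511) = (1/11511)/(-1089) = -1/1089*1/11511 = -1/12535479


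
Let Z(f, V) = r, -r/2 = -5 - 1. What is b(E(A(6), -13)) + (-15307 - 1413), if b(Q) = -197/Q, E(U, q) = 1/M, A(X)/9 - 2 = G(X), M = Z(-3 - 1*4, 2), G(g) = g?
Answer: -19084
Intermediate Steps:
r = 12 (r = -2*(-5 - 1) = -2*(-6) = 12)
Z(f, V) = 12
M = 12
A(X) = 18 + 9*X
E(U, q) = 1/12
b(E(A(6), -13)) + (-15307 - 1413) = -197/1/12 + (-15307 - 1413) = -197*12 - 16720 = -2364 - 16720 = -19084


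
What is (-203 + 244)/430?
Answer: 41/430 ≈ 0.095349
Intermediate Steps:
(-203 + 244)/430 = (1/430)*41 = 41/430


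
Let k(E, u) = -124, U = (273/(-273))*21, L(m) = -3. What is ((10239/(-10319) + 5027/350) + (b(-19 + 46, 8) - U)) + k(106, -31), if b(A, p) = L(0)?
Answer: -334544937/3611650 ≈ -92.629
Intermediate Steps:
b(A, p) = -3
U = -21 (U = (273*(-1/273))*21 = -1*21 = -21)
((10239/(-10319) + 5027/350) + (b(-19 + 46, 8) - U)) + k(106, -31) = ((10239/(-10319) + 5027/350) + (-3 - 1*(-21))) - 124 = ((10239*(-1/10319) + 5027*(1/350)) + (-3 + 21)) - 124 = ((-10239/10319 + 5027/350) + 18) - 124 = (48289963/3611650 + 18) - 124 = 113299663/3611650 - 124 = -334544937/3611650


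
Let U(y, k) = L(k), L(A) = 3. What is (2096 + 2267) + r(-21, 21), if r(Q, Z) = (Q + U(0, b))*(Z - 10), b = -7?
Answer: 4165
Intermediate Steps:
U(y, k) = 3
r(Q, Z) = (-10 + Z)*(3 + Q) (r(Q, Z) = (Q + 3)*(Z - 10) = (3 + Q)*(-10 + Z) = (-10 + Z)*(3 + Q))
(2096 + 2267) + r(-21, 21) = (2096 + 2267) + (-30 - 10*(-21) + 3*21 - 21*21) = 4363 + (-30 + 210 + 63 - 441) = 4363 - 198 = 4165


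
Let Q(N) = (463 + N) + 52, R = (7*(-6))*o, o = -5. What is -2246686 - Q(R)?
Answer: -2247411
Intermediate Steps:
R = 210 (R = (7*(-6))*(-5) = -42*(-5) = 210)
Q(N) = 515 + N
-2246686 - Q(R) = -2246686 - (515 + 210) = -2246686 - 1*725 = -2246686 - 725 = -2247411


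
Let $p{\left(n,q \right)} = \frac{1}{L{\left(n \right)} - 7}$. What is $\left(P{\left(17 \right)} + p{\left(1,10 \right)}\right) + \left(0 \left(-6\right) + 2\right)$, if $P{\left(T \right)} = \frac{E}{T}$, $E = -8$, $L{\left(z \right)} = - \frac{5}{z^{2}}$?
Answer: $\frac{295}{204} \approx 1.4461$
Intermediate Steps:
$L{\left(z \right)} = - \frac{5}{z^{2}}$
$p{\left(n,q \right)} = \frac{1}{-7 - \frac{5}{n^{2}}}$ ($p{\left(n,q \right)} = \frac{1}{- \frac{5}{n^{2}} - 7} = \frac{1}{-7 - \frac{5}{n^{2}}}$)
$P{\left(T \right)} = - \frac{8}{T}$
$\left(P{\left(17 \right)} + p{\left(1,10 \right)}\right) + \left(0 \left(-6\right) + 2\right) = \left(- \frac{8}{17} - \frac{1^{2}}{5 + 7 \cdot 1^{2}}\right) + \left(0 \left(-6\right) + 2\right) = \left(\left(-8\right) \frac{1}{17} - 1 \frac{1}{5 + 7 \cdot 1}\right) + \left(0 + 2\right) = \left(- \frac{8}{17} - 1 \frac{1}{5 + 7}\right) + 2 = \left(- \frac{8}{17} - 1 \cdot \frac{1}{12}\right) + 2 = \left(- \frac{8}{17} - \frac{1}{12}\right) + 2 = - \frac{113}{204} + 2 = \frac{295}{204}$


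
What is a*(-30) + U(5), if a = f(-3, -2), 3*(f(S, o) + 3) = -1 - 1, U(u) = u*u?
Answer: 135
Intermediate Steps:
U(u) = u²
f(S, o) = -11/3 (f(S, o) = -3 + (-1 - 1)/3 = -3 + (⅓)*(-2) = -3 - ⅔ = -11/3)
a = -11/3 ≈ -3.6667
a*(-30) + U(5) = -11/3*(-30) + 5² = 110 + 25 = 135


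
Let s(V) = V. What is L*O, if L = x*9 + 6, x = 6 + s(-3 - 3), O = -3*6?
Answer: -108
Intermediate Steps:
O = -18
x = 0 (x = 6 + (-3 - 3) = 6 - 6 = 0)
L = 6 (L = 0*9 + 6 = 0 + 6 = 6)
L*O = 6*(-18) = -108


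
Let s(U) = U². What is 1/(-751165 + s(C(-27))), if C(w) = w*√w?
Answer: -1/770848 ≈ -1.2973e-6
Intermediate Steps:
C(w) = w^(3/2)
1/(-751165 + s(C(-27))) = 1/(-751165 + ((-27)^(3/2))²) = 1/(-751165 + (-81*I*√3)²) = 1/(-751165 - 19683) = 1/(-770848) = -1/770848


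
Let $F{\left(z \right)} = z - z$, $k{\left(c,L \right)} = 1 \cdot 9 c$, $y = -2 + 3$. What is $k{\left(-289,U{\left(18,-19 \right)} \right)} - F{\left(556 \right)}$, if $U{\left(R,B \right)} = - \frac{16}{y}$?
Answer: $-2601$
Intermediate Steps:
$y = 1$
$U{\left(R,B \right)} = -16$ ($U{\left(R,B \right)} = - \frac{16}{1} = \left(-16\right) 1 = -16$)
$k{\left(c,L \right)} = 9 c$
$F{\left(z \right)} = 0$
$k{\left(-289,U{\left(18,-19 \right)} \right)} - F{\left(556 \right)} = 9 \left(-289\right) - 0 = -2601 + 0 = -2601$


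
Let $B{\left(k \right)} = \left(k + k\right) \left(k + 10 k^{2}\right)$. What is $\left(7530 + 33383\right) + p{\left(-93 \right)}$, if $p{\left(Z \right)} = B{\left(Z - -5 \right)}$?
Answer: $-13573039$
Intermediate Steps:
$B{\left(k \right)} = 2 k \left(k + 10 k^{2}\right)$
$p{\left(Z \right)} = \left(5 + Z\right)^{2} \left(102 + 20 Z\right)$ ($p{\left(Z \right)} = \left(Z - -5\right)^{2} \left(2 + 20 \left(Z - -5\right)\right) = \left(Z + 5\right)^{2} \left(2 + 20 \left(Z + 5\right)\right) = \left(5 + Z\right)^{2} \left(2 + 20 \left(5 + Z\right)\right) = \left(5 + Z\right)^{2} \left(2 + \left(100 + 20 Z\right)\right) = \left(5 + Z\right)^{2} \left(102 + 20 Z\right)$)
$\left(7530 + 33383\right) + p{\left(-93 \right)} = \left(7530 + 33383\right) + \left(5 - 93\right)^{2} \left(102 + 20 \left(-93\right)\right) = 40913 + \left(-88\right)^{2} \left(102 - 1860\right) = 40913 + 7744 \left(-1758\right) = 40913 - 13613952 = -13573039$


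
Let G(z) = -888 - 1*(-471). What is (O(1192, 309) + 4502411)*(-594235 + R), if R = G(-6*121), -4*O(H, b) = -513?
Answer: -2677443970091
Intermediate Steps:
O(H, b) = 513/4 (O(H, b) = -¼*(-513) = 513/4)
G(z) = -417 (G(z) = -888 + 471 = -417)
R = -417
(O(1192, 309) + 4502411)*(-594235 + R) = (513/4 + 4502411)*(-594235 - 417) = (18010157/4)*(-594652) = -2677443970091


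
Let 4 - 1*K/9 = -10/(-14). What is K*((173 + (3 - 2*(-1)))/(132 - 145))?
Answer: -36846/91 ≈ -404.90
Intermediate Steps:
K = 207/7 (K = 36 - (-90)/(-14) = 36 - (-90)*(-1)/14 = 36 - 9*5/7 = 36 - 45/7 = 207/7 ≈ 29.571)
K*((173 + (3 - 2*(-1)))/(132 - 145)) = 207*((173 + (3 - 2*(-1)))/(132 - 145))/7 = 207*((173 + (3 + 2))/(-13))/7 = 207*((173 + 5)*(-1/13))/7 = 207*(178*(-1/13))/7 = (207/7)*(-178/13) = -36846/91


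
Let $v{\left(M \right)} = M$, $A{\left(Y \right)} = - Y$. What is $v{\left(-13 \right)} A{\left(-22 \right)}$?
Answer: $-286$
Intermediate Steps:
$v{\left(-13 \right)} A{\left(-22 \right)} = - 13 \left(\left(-1\right) \left(-22\right)\right) = \left(-13\right) 22 = -286$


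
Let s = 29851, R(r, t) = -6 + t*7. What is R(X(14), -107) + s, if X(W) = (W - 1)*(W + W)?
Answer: 29096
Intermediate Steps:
X(W) = 2*W*(-1 + W) (X(W) = (-1 + W)*(2*W) = 2*W*(-1 + W))
R(r, t) = -6 + 7*t
R(X(14), -107) + s = (-6 + 7*(-107)) + 29851 = (-6 - 749) + 29851 = -755 + 29851 = 29096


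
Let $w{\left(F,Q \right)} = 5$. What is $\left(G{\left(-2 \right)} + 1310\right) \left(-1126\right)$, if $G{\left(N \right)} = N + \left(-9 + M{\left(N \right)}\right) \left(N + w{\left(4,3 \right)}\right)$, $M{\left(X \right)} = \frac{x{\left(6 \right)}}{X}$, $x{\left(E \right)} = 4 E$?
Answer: $-1401870$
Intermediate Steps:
$M{\left(X \right)} = \frac{24}{X}$ ($M{\left(X \right)} = \frac{4 \cdot 6}{X} = \frac{24}{X}$)
$G{\left(N \right)} = N + \left(-9 + \frac{24}{N}\right) \left(5 + N\right)$ ($G{\left(N \right)} = N + \left(-9 + \frac{24}{N}\right) \left(N + 5\right) = N + \left(-9 + \frac{24}{N}\right) \left(5 + N\right)$)
$\left(G{\left(-2 \right)} + 1310\right) \left(-1126\right) = \left(\left(-21 - -16 + \frac{120}{-2}\right) + 1310\right) \left(-1126\right) = \left(\left(-21 + 16 + 120 \left(- \frac{1}{2}\right)\right) + 1310\right) \left(-1126\right) = \left(\left(-21 + 16 - 60\right) + 1310\right) \left(-1126\right) = \left(-65 + 1310\right) \left(-1126\right) = 1245 \left(-1126\right) = -1401870$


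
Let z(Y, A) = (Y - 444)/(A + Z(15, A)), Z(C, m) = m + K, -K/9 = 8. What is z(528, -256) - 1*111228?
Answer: -16239309/146 ≈ -1.1123e+5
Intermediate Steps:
K = -72 (K = -9*8 = -72)
Z(C, m) = -72 + m (Z(C, m) = m - 72 = -72 + m)
z(Y, A) = (-444 + Y)/(-72 + 2*A) (z(Y, A) = (Y - 444)/(A + (-72 + A)) = (-444 + Y)/(-72 + 2*A))
z(528, -256) - 1*111228 = (-444 + 528)/(2*(-36 - 256)) - 1*111228 = (½)*84/(-292) - 111228 = (½)*(-1/292)*84 - 111228 = -21/146 - 111228 = -16239309/146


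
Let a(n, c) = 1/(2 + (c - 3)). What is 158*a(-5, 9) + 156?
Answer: 703/4 ≈ 175.75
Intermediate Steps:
a(n, c) = 1/(-1 + c) (a(n, c) = 1/(2 + (-3 + c)) = 1/(-1 + c))
158*a(-5, 9) + 156 = 158/(-1 + 9) + 156 = 158/8 + 156 = 158*(⅛) + 156 = 79/4 + 156 = 703/4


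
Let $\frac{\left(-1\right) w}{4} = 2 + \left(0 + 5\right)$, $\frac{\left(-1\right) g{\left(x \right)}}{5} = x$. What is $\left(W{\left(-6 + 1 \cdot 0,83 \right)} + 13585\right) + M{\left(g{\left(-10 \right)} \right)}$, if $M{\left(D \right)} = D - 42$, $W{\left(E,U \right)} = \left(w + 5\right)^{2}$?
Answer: $14122$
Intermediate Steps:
$g{\left(x \right)} = - 5 x$
$w = -28$ ($w = - 4 \left(2 + \left(0 + 5\right)\right) = - 4 \left(2 + 5\right) = \left(-4\right) 7 = -28$)
$W{\left(E,U \right)} = 529$ ($W{\left(E,U \right)} = \left(-28 + 5\right)^{2} = \left(-23\right)^{2} = 529$)
$M{\left(D \right)} = -42 + D$ ($M{\left(D \right)} = D - 42 = -42 + D$)
$\left(W{\left(-6 + 1 \cdot 0,83 \right)} + 13585\right) + M{\left(g{\left(-10 \right)} \right)} = \left(529 + 13585\right) - -8 = 14114 + \left(-42 + 50\right) = 14114 + 8 = 14122$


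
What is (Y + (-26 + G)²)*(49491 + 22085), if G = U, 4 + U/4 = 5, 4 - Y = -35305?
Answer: 2561919768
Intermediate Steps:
Y = 35309 (Y = 4 - 1*(-35305) = 4 + 35305 = 35309)
U = 4 (U = -16 + 4*5 = -16 + 20 = 4)
G = 4
(Y + (-26 + G)²)*(49491 + 22085) = (35309 + (-26 + 4)²)*(49491 + 22085) = (35309 + (-22)²)*71576 = (35309 + 484)*71576 = 35793*71576 = 2561919768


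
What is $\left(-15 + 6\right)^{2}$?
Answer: $81$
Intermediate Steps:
$\left(-15 + 6\right)^{2} = \left(-9\right)^{2} = 81$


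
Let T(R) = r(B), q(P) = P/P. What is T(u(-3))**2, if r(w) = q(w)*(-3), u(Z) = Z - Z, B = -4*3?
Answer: 9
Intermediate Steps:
q(P) = 1
B = -12
u(Z) = 0
r(w) = -3 (r(w) = 1*(-3) = -3)
T(R) = -3
T(u(-3))**2 = (-3)**2 = 9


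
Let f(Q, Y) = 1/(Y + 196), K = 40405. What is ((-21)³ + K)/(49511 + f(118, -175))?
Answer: 163506/259933 ≈ 0.62903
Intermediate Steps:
f(Q, Y) = 1/(196 + Y)
((-21)³ + K)/(49511 + f(118, -175)) = ((-21)³ + 40405)/(49511 + 1/(196 - 175)) = (-9261 + 40405)/(49511 + 1/21) = 31144/(49511 + 1/21) = 31144/(1039732/21) = 31144*(21/1039732) = 163506/259933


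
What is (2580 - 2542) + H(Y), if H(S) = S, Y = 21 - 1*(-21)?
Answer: 80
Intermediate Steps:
Y = 42 (Y = 21 + 21 = 42)
(2580 - 2542) + H(Y) = (2580 - 2542) + 42 = 38 + 42 = 80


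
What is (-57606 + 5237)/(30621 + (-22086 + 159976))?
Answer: -52369/168511 ≈ -0.31077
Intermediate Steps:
(-57606 + 5237)/(30621 + (-22086 + 159976)) = -52369/(30621 + 137890) = -52369/168511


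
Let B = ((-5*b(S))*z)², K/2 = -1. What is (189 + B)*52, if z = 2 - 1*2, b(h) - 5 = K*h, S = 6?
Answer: 9828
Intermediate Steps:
K = -2 (K = 2*(-1) = -2)
b(h) = 5 - 2*h
z = 0 (z = 2 - 2 = 0)
B = 0 (B = (-5*(5 - 2*6)*0)² = (-5*(5 - 12)*0)² = (-5*(-7)*0)² = (35*0)² = 0² = 0)
(189 + B)*52 = (189 + 0)*52 = 189*52 = 9828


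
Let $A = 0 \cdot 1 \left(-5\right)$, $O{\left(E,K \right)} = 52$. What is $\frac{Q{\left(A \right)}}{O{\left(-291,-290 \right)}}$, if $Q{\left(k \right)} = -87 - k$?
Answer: $- \frac{87}{52} \approx -1.6731$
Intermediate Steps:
$A = 0$ ($A = 0 \left(-5\right) = 0$)
$\frac{Q{\left(A \right)}}{O{\left(-291,-290 \right)}} = \frac{-87 - 0}{52} = \left(-87 + 0\right) \frac{1}{52} = \left(-87\right) \frac{1}{52} = - \frac{87}{52}$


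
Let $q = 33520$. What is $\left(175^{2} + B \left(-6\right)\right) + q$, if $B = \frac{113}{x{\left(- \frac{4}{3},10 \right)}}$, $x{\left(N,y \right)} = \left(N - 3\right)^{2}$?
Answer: $\frac{10834403}{169} \approx 64109.0$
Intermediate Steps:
$x{\left(N,y \right)} = \left(-3 + N\right)^{2}$
$B = \frac{1017}{169}$ ($B = \frac{113}{\left(-3 - \frac{4}{3}\right)^{2}} = \frac{113}{\left(- \frac{13}{3}\right)^{2}} = \frac{113}{\frac{169}{9}} = 113 \cdot \frac{9}{169} = \frac{1017}{169} \approx 6.0178$)
$\left(175^{2} + B \left(-6\right)\right) + q = \left(175^{2} + \frac{1017}{169} \left(-6\right)\right) + 33520 = \left(30625 - \frac{6102}{169}\right) + 33520 = \frac{5169523}{169} + 33520 = \frac{10834403}{169}$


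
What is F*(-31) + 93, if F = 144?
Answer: -4371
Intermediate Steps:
F*(-31) + 93 = 144*(-31) + 93 = -4464 + 93 = -4371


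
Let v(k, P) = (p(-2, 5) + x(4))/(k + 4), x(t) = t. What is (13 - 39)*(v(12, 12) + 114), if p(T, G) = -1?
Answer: -23751/8 ≈ -2968.9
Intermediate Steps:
v(k, P) = 3/(4 + k) (v(k, P) = (-1 + 4)/(k + 4) = 3/(4 + k))
(13 - 39)*(v(12, 12) + 114) = (13 - 39)*(3/(4 + 12) + 114) = -26*(3/16 + 114) = -26*1827/16 = -23751/8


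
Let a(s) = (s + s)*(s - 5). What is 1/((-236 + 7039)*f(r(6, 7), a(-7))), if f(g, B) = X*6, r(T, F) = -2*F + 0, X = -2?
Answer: -1/81636 ≈ -1.2249e-5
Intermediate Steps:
a(s) = 2*s*(-5 + s) (a(s) = (2*s)*(-5 + s) = 2*s*(-5 + s))
r(T, F) = -2*F
f(g, B) = -12 (f(g, B) = -2*6 = -12)
1/((-236 + 7039)*f(r(6, 7), a(-7))) = 1/((-236 + 7039)*(-12)) = -1/12/6803 = (1/6803)*(-1/12) = -1/81636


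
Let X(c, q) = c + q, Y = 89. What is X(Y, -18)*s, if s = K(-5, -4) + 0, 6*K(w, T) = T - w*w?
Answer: -2059/6 ≈ -343.17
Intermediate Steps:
K(w, T) = -w²/6 + T/6 (K(w, T) = (T - w*w)/6 = (T - w²)/6 = -w²/6 + T/6)
s = -29/6 (s = (-⅙*(-5)² + (⅙)*(-4)) + 0 = (-⅙*25 - ⅔) + 0 = (-25/6 - ⅔) + 0 = -29/6 + 0 = -29/6 ≈ -4.8333)
X(Y, -18)*s = (89 - 18)*(-29/6) = 71*(-29/6) = -2059/6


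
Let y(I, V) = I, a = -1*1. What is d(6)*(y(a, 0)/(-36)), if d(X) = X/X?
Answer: 1/36 ≈ 0.027778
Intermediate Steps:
d(X) = 1
a = -1
d(6)*(y(a, 0)/(-36)) = 1*(-1/(-36)) = 1*(-1*(-1/36)) = 1*(1/36) = 1/36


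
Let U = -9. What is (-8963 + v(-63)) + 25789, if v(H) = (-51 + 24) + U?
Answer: 16790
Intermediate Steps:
v(H) = -36 (v(H) = (-51 + 24) - 9 = -27 - 9 = -36)
(-8963 + v(-63)) + 25789 = (-8963 - 36) + 25789 = -8999 + 25789 = 16790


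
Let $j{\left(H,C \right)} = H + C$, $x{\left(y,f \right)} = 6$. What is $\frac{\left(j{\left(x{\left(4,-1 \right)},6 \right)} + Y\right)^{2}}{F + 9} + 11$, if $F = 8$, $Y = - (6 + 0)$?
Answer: $\frac{223}{17} \approx 13.118$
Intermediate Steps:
$Y = -6$ ($Y = \left(-1\right) 6 = -6$)
$j{\left(H,C \right)} = C + H$
$\frac{\left(j{\left(x{\left(4,-1 \right)},6 \right)} + Y\right)^{2}}{F + 9} + 11 = \frac{\left(\left(6 + 6\right) - 6\right)^{2}}{8 + 9} + 11 = \frac{\left(12 - 6\right)^{2}}{17} + 11 = \frac{6^{2}}{17} + 11 = \frac{1}{17} \cdot 36 + 11 = \frac{36}{17} + 11 = \frac{223}{17}$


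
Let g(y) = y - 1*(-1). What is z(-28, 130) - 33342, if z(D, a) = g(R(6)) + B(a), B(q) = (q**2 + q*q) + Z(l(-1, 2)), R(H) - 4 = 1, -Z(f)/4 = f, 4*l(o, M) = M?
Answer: 462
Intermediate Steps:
l(o, M) = M/4
Z(f) = -4*f
R(H) = 5 (R(H) = 4 + 1 = 5)
B(q) = -2 + 2*q**2 (B(q) = (q**2 + q*q) - 2 = (q**2 + q**2) - 4*1/2 = 2*q**2 - 2 = -2 + 2*q**2)
g(y) = 1 + y (g(y) = y + 1 = 1 + y)
z(D, a) = 4 + 2*a**2 (z(D, a) = (1 + 5) + (-2 + 2*a**2) = 6 + (-2 + 2*a**2) = 4 + 2*a**2)
z(-28, 130) - 33342 = (4 + 2*130**2) - 33342 = (4 + 2*16900) - 33342 = (4 + 33800) - 33342 = 33804 - 33342 = 462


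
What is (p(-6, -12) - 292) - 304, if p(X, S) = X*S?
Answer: -524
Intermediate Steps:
p(X, S) = S*X
(p(-6, -12) - 292) - 304 = (-12*(-6) - 292) - 304 = (72 - 292) - 304 = -220 - 304 = -524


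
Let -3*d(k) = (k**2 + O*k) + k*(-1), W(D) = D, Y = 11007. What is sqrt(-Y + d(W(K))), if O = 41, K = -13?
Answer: 33*I*sqrt(10) ≈ 104.36*I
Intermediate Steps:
d(k) = -40*k/3 - k**2/3 (d(k) = -((k**2 + 41*k) + k*(-1))/3 = -((k**2 + 41*k) - k)/3 = -(k**2 + 40*k)/3 = -40*k/3 - k**2/3)
sqrt(-Y + d(W(K))) = sqrt(-1*11007 - 1/3*(-13)*(40 - 13)) = sqrt(-11007 - 1/3*(-13)*27) = sqrt(-11007 + 117) = sqrt(-10890) = 33*I*sqrt(10)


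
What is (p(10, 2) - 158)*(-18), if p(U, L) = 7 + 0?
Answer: 2718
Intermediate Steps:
p(U, L) = 7
(p(10, 2) - 158)*(-18) = (7 - 158)*(-18) = -151*(-18) = 2718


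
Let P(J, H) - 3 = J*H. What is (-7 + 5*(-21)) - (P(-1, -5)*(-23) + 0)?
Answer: 72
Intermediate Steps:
P(J, H) = 3 + H*J (P(J, H) = 3 + J*H = 3 + H*J)
(-7 + 5*(-21)) - (P(-1, -5)*(-23) + 0) = (-7 + 5*(-21)) - ((3 - 5*(-1))*(-23) + 0) = (-7 - 105) - ((3 + 5)*(-23) + 0) = -112 - (8*(-23) + 0) = -112 - (-184 + 0) = -112 - 1*(-184) = -112 + 184 = 72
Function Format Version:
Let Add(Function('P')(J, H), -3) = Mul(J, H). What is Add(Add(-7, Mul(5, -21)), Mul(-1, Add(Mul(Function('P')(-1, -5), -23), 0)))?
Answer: 72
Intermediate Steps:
Function('P')(J, H) = Add(3, Mul(H, J)) (Function('P')(J, H) = Add(3, Mul(J, H)) = Add(3, Mul(H, J)))
Add(Add(-7, Mul(5, -21)), Mul(-1, Add(Mul(Function('P')(-1, -5), -23), 0))) = Add(Add(-7, Mul(5, -21)), Mul(-1, Add(Mul(Add(3, Mul(-5, -1)), -23), 0))) = Add(Add(-7, -105), Mul(-1, Add(Mul(Add(3, 5), -23), 0))) = Add(-112, Mul(-1, Add(Mul(8, -23), 0))) = Add(-112, Mul(-1, Add(-184, 0))) = Add(-112, Mul(-1, -184)) = Add(-112, 184) = 72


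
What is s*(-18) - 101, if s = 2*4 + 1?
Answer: -263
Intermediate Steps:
s = 9 (s = 8 + 1 = 9)
s*(-18) - 101 = 9*(-18) - 101 = -162 - 101 = -263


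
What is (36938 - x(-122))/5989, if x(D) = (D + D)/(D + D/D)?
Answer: 4469254/724669 ≈ 6.1673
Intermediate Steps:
x(D) = 2*D/(1 + D) (x(D) = (2*D)/(D + 1) = (2*D)/(1 + D) = 2*D/(1 + D))
(36938 - x(-122))/5989 = (36938 - 2*(-122)/(1 - 122))/5989 = (36938 - 2*(-122)/(-121))*(1/5989) = (36938 - 2*(-122)*(-1)/121)*(1/5989) = (36938 - 1*244/121)*(1/5989) = (36938 - 244/121)*(1/5989) = (4469254/121)*(1/5989) = 4469254/724669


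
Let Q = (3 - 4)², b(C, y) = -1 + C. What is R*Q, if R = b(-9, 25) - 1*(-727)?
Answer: 717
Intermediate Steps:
Q = 1 (Q = (-1)² = 1)
R = 717 (R = (-1 - 9) - 1*(-727) = -10 + 727 = 717)
R*Q = 717*1 = 717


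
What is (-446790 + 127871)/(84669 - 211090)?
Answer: 318919/126421 ≈ 2.5227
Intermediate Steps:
(-446790 + 127871)/(84669 - 211090) = -318919/(-126421) = -318919*(-1/126421) = 318919/126421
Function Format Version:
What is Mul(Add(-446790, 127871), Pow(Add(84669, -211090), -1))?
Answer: Rational(318919, 126421) ≈ 2.5227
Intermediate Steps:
Mul(Add(-446790, 127871), Pow(Add(84669, -211090), -1)) = Mul(-318919, Pow(-126421, -1)) = Mul(-318919, Rational(-1, 126421)) = Rational(318919, 126421)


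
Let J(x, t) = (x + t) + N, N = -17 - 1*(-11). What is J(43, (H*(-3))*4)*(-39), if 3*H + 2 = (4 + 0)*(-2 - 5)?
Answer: -6123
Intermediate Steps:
N = -6 (N = -17 + 11 = -6)
H = -10 (H = -2/3 + ((4 + 0)*(-2 - 5))/3 = -2/3 + (4*(-7))/3 = -2/3 + (1/3)*(-28) = -2/3 - 28/3 = -10)
J(x, t) = -6 + t + x (J(x, t) = (x + t) - 6 = (t + x) - 6 = -6 + t + x)
J(43, (H*(-3))*4)*(-39) = (-6 - 10*(-3)*4 + 43)*(-39) = (-6 + 30*4 + 43)*(-39) = (-6 + 120 + 43)*(-39) = 157*(-39) = -6123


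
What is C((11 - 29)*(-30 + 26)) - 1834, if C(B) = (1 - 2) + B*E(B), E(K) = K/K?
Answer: -1763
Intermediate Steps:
E(K) = 1
C(B) = -1 + B (C(B) = (1 - 2) + B*1 = -1 + B)
C((11 - 29)*(-30 + 26)) - 1834 = (-1 + (11 - 29)*(-30 + 26)) - 1834 = (-1 - 18*(-4)) - 1834 = (-1 + 72) - 1834 = 71 - 1834 = -1763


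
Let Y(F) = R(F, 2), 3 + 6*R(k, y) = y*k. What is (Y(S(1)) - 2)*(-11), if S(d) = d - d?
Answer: 55/2 ≈ 27.500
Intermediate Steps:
S(d) = 0
R(k, y) = -1/2 + k*y/6 (R(k, y) = -1/2 + (y*k)/6 = -1/2 + (k*y)/6 = -1/2 + k*y/6)
Y(F) = -1/2 + F/3 (Y(F) = -1/2 + (1/6)*F*2 = -1/2 + F/3)
(Y(S(1)) - 2)*(-11) = ((-1/2 + (1/3)*0) - 2)*(-11) = ((-1/2 + 0) - 2)*(-11) = (-1/2 - 2)*(-11) = -5/2*(-11) = 55/2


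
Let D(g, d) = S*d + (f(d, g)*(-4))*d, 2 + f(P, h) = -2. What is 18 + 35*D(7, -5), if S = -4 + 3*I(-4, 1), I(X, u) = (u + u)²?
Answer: -4182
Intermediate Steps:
f(P, h) = -4 (f(P, h) = -2 - 2 = -4)
I(X, u) = 4*u² (I(X, u) = (2*u)² = 4*u²)
S = 8 (S = -4 + 3*(4*1²) = -4 + 3*(4*1) = -4 + 3*4 = -4 + 12 = 8)
D(g, d) = 24*d (D(g, d) = 8*d + (-4*(-4))*d = 8*d + 16*d = 24*d)
18 + 35*D(7, -5) = 18 + 35*(24*(-5)) = 18 + 35*(-120) = 18 - 4200 = -4182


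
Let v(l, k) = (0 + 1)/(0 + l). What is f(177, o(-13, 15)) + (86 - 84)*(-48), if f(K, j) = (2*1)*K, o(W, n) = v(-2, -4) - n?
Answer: 258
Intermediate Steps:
v(l, k) = 1/l
o(W, n) = -1/2 - n (o(W, n) = 1/(-2) - n = -1/2 - n)
f(K, j) = 2*K
f(177, o(-13, 15)) + (86 - 84)*(-48) = 2*177 + (86 - 84)*(-48) = 354 + 2*(-48) = 354 - 96 = 258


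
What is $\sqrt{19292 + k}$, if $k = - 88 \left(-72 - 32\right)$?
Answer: $2 \sqrt{7111} \approx 168.65$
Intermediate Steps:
$k = 9152$ ($k = \left(-88\right) \left(-104\right) = 9152$)
$\sqrt{19292 + k} = \sqrt{19292 + 9152} = \sqrt{28444} = 2 \sqrt{7111}$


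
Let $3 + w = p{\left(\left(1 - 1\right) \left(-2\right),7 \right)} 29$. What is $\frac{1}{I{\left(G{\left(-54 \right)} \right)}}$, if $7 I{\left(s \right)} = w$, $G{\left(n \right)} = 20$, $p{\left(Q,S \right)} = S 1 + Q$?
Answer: $\frac{7}{200} \approx 0.035$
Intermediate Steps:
$p{\left(Q,S \right)} = Q + S$ ($p{\left(Q,S \right)} = S + Q = Q + S$)
$w = 200$ ($w = -3 + \left(\left(1 - 1\right) \left(-2\right) + 7\right) 29 = -3 + \left(0 \left(-2\right) + 7\right) 29 = -3 + \left(0 + 7\right) 29 = -3 + 7 \cdot 29 = -3 + 203 = 200$)
$I{\left(s \right)} = \frac{200}{7}$ ($I{\left(s \right)} = \frac{1}{7} \cdot 200 = \frac{200}{7}$)
$\frac{1}{I{\left(G{\left(-54 \right)} \right)}} = \frac{1}{\frac{200}{7}} = \frac{7}{200}$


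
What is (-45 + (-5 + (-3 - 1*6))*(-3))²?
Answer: 9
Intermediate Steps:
(-45 + (-5 + (-3 - 1*6))*(-3))² = (-45 + (-5 + (-3 - 6))*(-3))² = (-45 + (-5 - 9)*(-3))² = (-45 - 14*(-3))² = (-45 + 42)² = (-3)² = 9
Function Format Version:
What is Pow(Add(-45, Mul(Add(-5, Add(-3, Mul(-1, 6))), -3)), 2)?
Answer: 9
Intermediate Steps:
Pow(Add(-45, Mul(Add(-5, Add(-3, Mul(-1, 6))), -3)), 2) = Pow(Add(-45, Mul(Add(-5, Add(-3, -6)), -3)), 2) = Pow(Add(-45, Mul(Add(-5, -9), -3)), 2) = Pow(Add(-45, Mul(-14, -3)), 2) = Pow(Add(-45, 42), 2) = Pow(-3, 2) = 9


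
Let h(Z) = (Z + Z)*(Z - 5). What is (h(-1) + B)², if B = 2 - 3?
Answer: 121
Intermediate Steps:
B = -1
h(Z) = 2*Z*(-5 + Z) (h(Z) = (2*Z)*(-5 + Z) = 2*Z*(-5 + Z))
(h(-1) + B)² = (2*(-1)*(-5 - 1) - 1)² = (2*(-1)*(-6) - 1)² = (12 - 1)² = 11² = 121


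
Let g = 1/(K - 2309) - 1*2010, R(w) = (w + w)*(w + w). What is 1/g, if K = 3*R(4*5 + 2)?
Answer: -3499/7032989 ≈ -0.00049751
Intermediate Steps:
R(w) = 4*w² (R(w) = (2*w)*(2*w) = 4*w²)
K = 5808 (K = 3*(4*(4*5 + 2)²) = 3*(4*(20 + 2)²) = 3*(4*22²) = 3*(4*484) = 3*1936 = 5808)
g = -7032989/3499 (g = 1/(5808 - 2309) - 1*2010 = 1/3499 - 2010 = -7032989/3499 ≈ -2010.0)
1/g = 1/(-7032989/3499) = -3499/7032989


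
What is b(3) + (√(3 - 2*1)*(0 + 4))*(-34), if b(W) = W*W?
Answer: -127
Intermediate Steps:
b(W) = W²
b(3) + (√(3 - 2*1)*(0 + 4))*(-34) = 3² + (√(3 - 2*1)*(0 + 4))*(-34) = 9 + (√(3 - 2)*4)*(-34) = 9 + (√1*4)*(-34) = 9 + (1*4)*(-34) = 9 + 4*(-34) = 9 - 136 = -127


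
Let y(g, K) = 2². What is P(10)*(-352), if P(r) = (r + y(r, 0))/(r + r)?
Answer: -1232/5 ≈ -246.40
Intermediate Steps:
y(g, K) = 4
P(r) = (4 + r)/(2*r) (P(r) = (r + 4)/(r + r) = (4 + r)/((2*r)) = (4 + r)*(1/(2*r)) = (4 + r)/(2*r))
P(10)*(-352) = ((½)*(4 + 10)/10)*(-352) = ((½)*(⅒)*14)*(-352) = (7/10)*(-352) = -1232/5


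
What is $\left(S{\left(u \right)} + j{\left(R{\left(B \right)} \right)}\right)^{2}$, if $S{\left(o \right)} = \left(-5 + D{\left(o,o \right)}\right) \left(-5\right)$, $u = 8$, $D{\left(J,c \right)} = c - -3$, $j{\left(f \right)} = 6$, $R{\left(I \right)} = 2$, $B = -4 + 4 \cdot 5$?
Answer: $576$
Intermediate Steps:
$B = 16$ ($B = -4 + 20 = 16$)
$D{\left(J,c \right)} = 3 + c$ ($D{\left(J,c \right)} = c + 3 = 3 + c$)
$S{\left(o \right)} = 10 - 5 o$ ($S{\left(o \right)} = \left(-5 + \left(3 + o\right)\right) \left(-5\right) = \left(-2 + o\right) \left(-5\right) = 10 - 5 o$)
$\left(S{\left(u \right)} + j{\left(R{\left(B \right)} \right)}\right)^{2} = \left(\left(10 - 40\right) + 6\right)^{2} = \left(-30 + 6\right)^{2} = \left(-24\right)^{2} = 576$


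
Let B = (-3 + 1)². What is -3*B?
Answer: -12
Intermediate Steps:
B = 4 (B = (-2)² = 4)
-3*B = -3*4 = -12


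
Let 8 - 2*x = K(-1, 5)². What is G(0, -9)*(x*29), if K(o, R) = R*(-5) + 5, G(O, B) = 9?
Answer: -51156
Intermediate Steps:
K(o, R) = 5 - 5*R (K(o, R) = -5*R + 5 = 5 - 5*R)
x = -196 (x = 4 - (5 - 5*5)²/2 = 4 - (5 - 25)²/2 = 4 - ½*(-20)² = 4 - ½*400 = 4 - 200 = -196)
G(0, -9)*(x*29) = 9*(-196*29) = 9*(-5684) = -51156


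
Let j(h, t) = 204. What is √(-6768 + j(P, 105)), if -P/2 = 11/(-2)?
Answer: 2*I*√1641 ≈ 81.019*I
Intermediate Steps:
P = 11 (P = -22/(-2) = -22*(-1)/2 = -2*(-11/2) = 11)
√(-6768 + j(P, 105)) = √(-6768 + 204) = √(-6564) = 2*I*√1641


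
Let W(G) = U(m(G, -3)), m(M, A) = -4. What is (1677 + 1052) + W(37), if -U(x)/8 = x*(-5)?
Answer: 2569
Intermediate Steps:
U(x) = 40*x (U(x) = -8*x*(-5) = -(-40)*x = 40*x)
W(G) = -160 (W(G) = 40*(-4) = -160)
(1677 + 1052) + W(37) = (1677 + 1052) - 160 = 2729 - 160 = 2569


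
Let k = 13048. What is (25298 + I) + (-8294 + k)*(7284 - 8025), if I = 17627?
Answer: -3479789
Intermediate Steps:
(25298 + I) + (-8294 + k)*(7284 - 8025) = (25298 + 17627) + (-8294 + 13048)*(7284 - 8025) = 42925 + 4754*(-741) = 42925 - 3522714 = -3479789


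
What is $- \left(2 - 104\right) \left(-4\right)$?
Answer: $-408$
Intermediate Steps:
$- \left(2 - 104\right) \left(-4\right) = - \left(-102\right) \left(-4\right) = \left(-1\right) 408 = -408$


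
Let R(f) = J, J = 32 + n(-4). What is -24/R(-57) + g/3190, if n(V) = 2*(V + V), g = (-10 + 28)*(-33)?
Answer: -489/290 ≈ -1.6862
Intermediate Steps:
g = -594 (g = 18*(-33) = -594)
n(V) = 4*V (n(V) = 2*(2*V) = 4*V)
J = 16 (J = 32 + 4*(-4) = 32 - 16 = 16)
R(f) = 16
-24/R(-57) + g/3190 = -24/16 - 594/3190 = -24*1/16 - 594*1/3190 = -3/2 - 27/145 = -489/290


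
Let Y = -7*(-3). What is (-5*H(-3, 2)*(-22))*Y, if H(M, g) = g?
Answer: 4620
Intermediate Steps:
Y = 21
(-5*H(-3, 2)*(-22))*Y = (-5*2*(-22))*21 = -10*(-22)*21 = 220*21 = 4620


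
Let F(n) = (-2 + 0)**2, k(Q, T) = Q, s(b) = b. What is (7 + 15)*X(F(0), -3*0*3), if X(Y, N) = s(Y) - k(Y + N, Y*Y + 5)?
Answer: 0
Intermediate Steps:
F(n) = 4 (F(n) = (-2)**2 = 4)
X(Y, N) = -N (X(Y, N) = Y - (Y + N) = Y - (N + Y) = Y + (-N - Y) = -N)
(7 + 15)*X(F(0), -3*0*3) = (7 + 15)*(-(-3*0)*3) = 22*(-0*3) = 22*(-1*0) = 22*0 = 0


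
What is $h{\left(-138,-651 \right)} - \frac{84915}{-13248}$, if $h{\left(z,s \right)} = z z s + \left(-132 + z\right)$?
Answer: $- \frac{18249719973}{1472} \approx -1.2398 \cdot 10^{7}$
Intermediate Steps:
$h{\left(z,s \right)} = -132 + z + s z^{2}$ ($h{\left(z,s \right)} = z^{2} s + \left(-132 + z\right) = s z^{2} + \left(-132 + z\right) = -132 + z + s z^{2}$)
$h{\left(-138,-651 \right)} - \frac{84915}{-13248} = \left(-132 - 138 - 651 \left(-138\right)^{2}\right) - \frac{84915}{-13248} = \left(-132 - 138 - 12397644\right) - - \frac{9435}{1472} = \left(-132 - 138 - 12397644\right) + \frac{9435}{1472} = -12397914 + \frac{9435}{1472} = - \frac{18249719973}{1472}$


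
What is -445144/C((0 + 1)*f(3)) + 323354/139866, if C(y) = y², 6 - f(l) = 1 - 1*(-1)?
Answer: -3890958565/139866 ≈ -27819.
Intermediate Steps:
f(l) = 4 (f(l) = 6 - (1 - 1*(-1)) = 6 - (1 + 1) = 6 - 1*2 = 6 - 2 = 4)
-445144/C((0 + 1)*f(3)) + 323354/139866 = -445144*1/(16*(0 + 1)²) + 323354/139866 = -445144/((1*4)²) + 323354*(1/139866) = -445144/(4²) + 161677/69933 = -445144/16 + 161677/69933 = -445144*1/16 + 161677/69933 = -55643/2 + 161677/69933 = -3890958565/139866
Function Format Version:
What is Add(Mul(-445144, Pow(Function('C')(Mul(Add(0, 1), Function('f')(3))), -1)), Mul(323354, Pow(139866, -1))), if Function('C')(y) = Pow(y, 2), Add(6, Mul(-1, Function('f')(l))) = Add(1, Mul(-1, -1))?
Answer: Rational(-3890958565, 139866) ≈ -27819.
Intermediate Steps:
Function('f')(l) = 4 (Function('f')(l) = Add(6, Mul(-1, Add(1, Mul(-1, -1)))) = Add(6, Mul(-1, Add(1, 1))) = Add(6, Mul(-1, 2)) = Add(6, -2) = 4)
Add(Mul(-445144, Pow(Function('C')(Mul(Add(0, 1), Function('f')(3))), -1)), Mul(323354, Pow(139866, -1))) = Add(Mul(-445144, Pow(Pow(Mul(Add(0, 1), 4), 2), -1)), Mul(323354, Pow(139866, -1))) = Add(Mul(-445144, Pow(Pow(Mul(1, 4), 2), -1)), Mul(323354, Rational(1, 139866))) = Add(Mul(-445144, Pow(Pow(4, 2), -1)), Rational(161677, 69933)) = Add(Mul(-445144, Pow(16, -1)), Rational(161677, 69933)) = Add(Mul(-445144, Rational(1, 16)), Rational(161677, 69933)) = Add(Rational(-55643, 2), Rational(161677, 69933)) = Rational(-3890958565, 139866)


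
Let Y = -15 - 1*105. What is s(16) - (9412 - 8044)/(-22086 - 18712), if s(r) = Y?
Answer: -2447196/20399 ≈ -119.97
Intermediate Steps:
Y = -120 (Y = -15 - 105 = -120)
s(r) = -120
s(16) - (9412 - 8044)/(-22086 - 18712) = -120 - (9412 - 8044)/(-22086 - 18712) = -120 - 1368/(-40798) = -120 - 1368*(-1)/40798 = -120 - 1*(-684/20399) = -120 + 684/20399 = -2447196/20399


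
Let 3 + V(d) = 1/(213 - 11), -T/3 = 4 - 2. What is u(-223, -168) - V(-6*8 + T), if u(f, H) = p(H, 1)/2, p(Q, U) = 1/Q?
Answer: 101539/33936 ≈ 2.9921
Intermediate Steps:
T = -6 (T = -3*(4 - 2) = -3*2 = -6)
V(d) = -605/202 (V(d) = -3 + 1/(213 - 11) = -3 + 1/202 = -605/202)
u(f, H) = 1/(2*H) (u(f, H) = 1/(H*2) = (½)/H = 1/(2*H))
u(-223, -168) - V(-6*8 + T) = (½)/(-168) - 1*(-605/202) = (½)*(-1/168) + 605/202 = -1/336 + 605/202 = 101539/33936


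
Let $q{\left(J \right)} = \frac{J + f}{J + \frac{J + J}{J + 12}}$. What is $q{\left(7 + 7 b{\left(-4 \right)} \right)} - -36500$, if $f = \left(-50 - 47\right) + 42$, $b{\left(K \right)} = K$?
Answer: $\frac{1788728}{49} \approx 36505.0$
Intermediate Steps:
$f = -55$ ($f = -97 + 42 = -55$)
$q{\left(J \right)} = \frac{-55 + J}{J + \frac{2 J}{12 + J}}$ ($q{\left(J \right)} = \frac{J - 55}{J + \frac{J + J}{J + 12}} = \frac{-55 + J}{J + \frac{2 J}{12 + J}}$)
$q{\left(7 + 7 b{\left(-4 \right)} \right)} - -36500 = \frac{-660 + \left(7 + 7 \left(-4\right)\right)^{2} - 43 \left(7 + 7 \left(-4\right)\right)}{\left(7 + 7 \left(-4\right)\right) \left(14 + \left(7 + 7 \left(-4\right)\right)\right)} - -36500 = \frac{-660 + \left(7 - 28\right)^{2} - 43 \left(7 - 28\right)}{\left(7 - 28\right) \left(14 + \left(7 - 28\right)\right)} + 36500 = \frac{-660 + \left(-21\right)^{2} - -903}{\left(-21\right) \left(14 - 21\right)} + 36500 = - \frac{-660 + 441 + 903}{21 \left(-7\right)} + 36500 = \left(- \frac{1}{21}\right) \left(- \frac{1}{7}\right) 684 + 36500 = \frac{228}{49} + 36500 = \frac{1788728}{49}$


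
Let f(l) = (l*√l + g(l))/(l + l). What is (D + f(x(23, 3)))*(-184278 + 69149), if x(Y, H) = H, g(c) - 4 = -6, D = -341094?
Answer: 117809548507/3 - 115129*√3/2 ≈ 3.9270e+10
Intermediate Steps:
g(c) = -2 (g(c) = 4 - 6 = -2)
f(l) = (-2 + l^(3/2))/(2*l) (f(l) = (l*√l - 2)/(l + l) = (l^(3/2) - 2)/((2*l)) = (-2 + l^(3/2))*(1/(2*l)) = (-2 + l^(3/2))/(2*l))
(D + f(x(23, 3)))*(-184278 + 69149) = (-341094 + (½)*(-2 + 3^(3/2))/3)*(-184278 + 69149) = (-341094 + (½)*(⅓)*(-2 + 3*√3))*(-115129) = (-341094 + (-⅓ + √3/2))*(-115129) = (-1023283/3 + √3/2)*(-115129) = 117809548507/3 - 115129*√3/2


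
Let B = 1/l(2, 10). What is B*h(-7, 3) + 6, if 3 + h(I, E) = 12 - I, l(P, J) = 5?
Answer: 46/5 ≈ 9.2000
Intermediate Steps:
h(I, E) = 9 - I (h(I, E) = -3 + (12 - I) = 9 - I)
B = 1/5 ≈ 0.20000
B*h(-7, 3) + 6 = (9 - 1*(-7))/5 + 6 = (9 + 7)/5 + 6 = (1/5)*16 + 6 = 16/5 + 6 = 46/5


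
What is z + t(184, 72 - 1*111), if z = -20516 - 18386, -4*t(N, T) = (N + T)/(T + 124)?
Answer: -2645365/68 ≈ -38902.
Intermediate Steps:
t(N, T) = -(N + T)/(4*(124 + T)) (t(N, T) = -(N + T)/(4*(T + 124)) = -(N + T)/(4*(124 + T)))
z = -38902
z + t(184, 72 - 1*111) = -38902 + (-1*184 - (72 - 1*111))/(4*(124 + (72 - 1*111))) = -38902 + (-184 - (72 - 111))/(4*(124 + (72 - 111))) = -38902 + (-184 - 1*(-39))/(4*(124 - 39)) = -38902 + (¼)*(-184 + 39)/85 = -38902 + (¼)*(1/85)*(-145) = -38902 - 29/68 = -2645365/68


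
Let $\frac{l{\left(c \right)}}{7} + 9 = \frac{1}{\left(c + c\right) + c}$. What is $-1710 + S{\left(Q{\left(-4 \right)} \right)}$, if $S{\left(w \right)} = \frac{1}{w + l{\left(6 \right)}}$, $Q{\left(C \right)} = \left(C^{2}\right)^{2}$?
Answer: $- \frac{5952492}{3481} \approx -1710.0$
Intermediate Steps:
$l{\left(c \right)} = -63 + \frac{7}{3 c}$ ($l{\left(c \right)} = -63 + \frac{7}{\left(c + c\right) + c} = -63 + \frac{7}{2 c + c} = -63 + \frac{7}{3 c}$)
$Q{\left(C \right)} = C^{4}$
$S{\left(w \right)} = \frac{1}{- \frac{1127}{18} + w}$ ($S{\left(w \right)} = \frac{1}{w - \left(63 - \frac{7}{3 \cdot 6}\right)} = \frac{1}{w + \left(-63 + \frac{7}{3} \cdot \frac{1}{6}\right)} = \frac{1}{w + \left(-63 + \frac{7}{18}\right)} = \frac{1}{w - \frac{1127}{18}} = \frac{1}{- \frac{1127}{18} + w}$)
$-1710 + S{\left(Q{\left(-4 \right)} \right)} = -1710 + \frac{18}{-1127 + 18 \left(-4\right)^{4}} = -1710 + \frac{18}{-1127 + 18 \cdot 256} = -1710 + \frac{18}{-1127 + 4608} = -1710 + \frac{18}{3481} = - \frac{5952492}{3481}$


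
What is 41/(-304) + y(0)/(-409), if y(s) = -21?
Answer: -10385/124336 ≈ -0.083524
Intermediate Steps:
41/(-304) + y(0)/(-409) = 41/(-304) - 21/(-409) = 41*(-1/304) - 21*(-1/409) = -41/304 + 21/409 = -10385/124336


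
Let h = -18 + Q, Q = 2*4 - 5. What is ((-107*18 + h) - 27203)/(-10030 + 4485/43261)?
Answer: 1260798584/433903345 ≈ 2.9057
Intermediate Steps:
Q = 3 (Q = 8 - 5 = 3)
h = -15 (h = -18 + 3 = -15)
((-107*18 + h) - 27203)/(-10030 + 4485/43261) = ((-107*18 - 15) - 27203)/(-10030 + 4485/43261) = ((-1926 - 15) - 27203)/(-10030 + 4485*(1/43261)) = (-1941 - 27203)/(-10030 + 4485/43261) = -29144/(-433903345/43261) = -29144*(-43261/433903345) = 1260798584/433903345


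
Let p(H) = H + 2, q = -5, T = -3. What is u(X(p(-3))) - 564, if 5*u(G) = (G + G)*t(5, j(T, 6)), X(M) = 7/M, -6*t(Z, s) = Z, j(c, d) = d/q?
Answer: -1685/3 ≈ -561.67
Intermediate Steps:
j(c, d) = -d/5 (j(c, d) = d/(-5) = d*(-1/5) = -d/5)
t(Z, s) = -Z/6
p(H) = 2 + H
u(G) = -G/3 (u(G) = ((G + G)*(-1/6*5))/5 = ((2*G)*(-5/6))/5 = (-5*G/3)/5 = -G/3)
u(X(p(-3))) - 564 = -7/(3*(2 - 3)) - 564 = -7/(3*(-1)) - 564 = -7*(-1)/3 - 564 = -1/3*(-7) - 564 = 7/3 - 564 = -1685/3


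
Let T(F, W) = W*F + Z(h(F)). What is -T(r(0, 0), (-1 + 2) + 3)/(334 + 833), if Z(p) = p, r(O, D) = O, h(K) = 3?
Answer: -1/389 ≈ -0.0025707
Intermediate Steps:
T(F, W) = 3 + F*W (T(F, W) = W*F + 3 = F*W + 3 = 3 + F*W)
-T(r(0, 0), (-1 + 2) + 3)/(334 + 833) = -(3 + 0*((-1 + 2) + 3))/(334 + 833) = -(3 + 0*(1 + 3))/1167 = -(3 + 0*4)/1167 = -(3 + 0)/1167 = -3/1167 = -1*1/389 = -1/389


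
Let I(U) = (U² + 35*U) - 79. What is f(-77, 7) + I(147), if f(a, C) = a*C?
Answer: 26136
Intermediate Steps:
f(a, C) = C*a
I(U) = -79 + U² + 35*U
f(-77, 7) + I(147) = 7*(-77) + (-79 + 147² + 35*147) = -539 + (-79 + 21609 + 5145) = -539 + 26675 = 26136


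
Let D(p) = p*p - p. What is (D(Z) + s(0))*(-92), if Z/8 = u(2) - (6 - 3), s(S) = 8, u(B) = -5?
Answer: -383456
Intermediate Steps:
Z = -64 (Z = 8*(-5 - (6 - 3)) = 8*(-5 - 1*3) = 8*(-5 - 3) = 8*(-8) = -64)
D(p) = p**2 - p
(D(Z) + s(0))*(-92) = (-64*(-1 - 64) + 8)*(-92) = (-64*(-65) + 8)*(-92) = (4160 + 8)*(-92) = 4168*(-92) = -383456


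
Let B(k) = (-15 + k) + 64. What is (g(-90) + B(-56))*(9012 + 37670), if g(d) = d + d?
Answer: -8729534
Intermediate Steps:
g(d) = 2*d
B(k) = 49 + k
(g(-90) + B(-56))*(9012 + 37670) = (2*(-90) + (49 - 56))*(9012 + 37670) = (-180 - 7)*46682 = -187*46682 = -8729534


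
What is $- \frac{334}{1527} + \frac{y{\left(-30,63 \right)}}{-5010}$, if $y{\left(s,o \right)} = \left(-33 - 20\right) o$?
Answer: $\frac{1141771}{2550090} \approx 0.44774$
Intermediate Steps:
$y{\left(s,o \right)} = - 53 o$ ($y{\left(s,o \right)} = \left(-33 - 20\right) o = - 53 o$)
$- \frac{334}{1527} + \frac{y{\left(-30,63 \right)}}{-5010} = - \frac{334}{1527} + \frac{\left(-53\right) 63}{-5010} = \left(-334\right) \frac{1}{1527} - - \frac{1113}{1670} = - \frac{334}{1527} + \frac{1113}{1670} = \frac{1141771}{2550090}$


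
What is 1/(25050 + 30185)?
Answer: 1/55235 ≈ 1.8104e-5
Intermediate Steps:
1/(25050 + 30185) = 1/55235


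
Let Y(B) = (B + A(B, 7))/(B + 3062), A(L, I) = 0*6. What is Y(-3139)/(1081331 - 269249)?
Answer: 3139/62530314 ≈ 5.0200e-5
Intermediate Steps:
A(L, I) = 0
Y(B) = B/(3062 + B) (Y(B) = (B + 0)/(B + 3062) = B/(3062 + B))
Y(-3139)/(1081331 - 269249) = (-3139/(3062 - 3139))/(1081331 - 269249) = -3139/(-77)/812082 = -3139*(-1/77)*(1/812082) = (3139/77)*(1/812082) = 3139/62530314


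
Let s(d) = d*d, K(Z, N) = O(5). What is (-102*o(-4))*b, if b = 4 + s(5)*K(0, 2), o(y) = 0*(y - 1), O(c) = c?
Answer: 0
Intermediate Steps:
K(Z, N) = 5
s(d) = d**2
o(y) = 0 (o(y) = 0*(-1 + y) = 0)
b = 129 (b = 4 + 5**2*5 = 4 + 25*5 = 4 + 125 = 129)
(-102*o(-4))*b = -102*0*129 = 0*129 = 0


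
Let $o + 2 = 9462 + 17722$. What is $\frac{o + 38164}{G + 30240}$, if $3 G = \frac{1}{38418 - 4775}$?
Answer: $\frac{6595306434}{3052092961} \approx 2.1609$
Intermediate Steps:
$o = 27182$ ($o = -2 + \left(9462 + 17722\right) = -2 + 27184 = 27182$)
$G = \frac{1}{100929}$ ($G = \frac{1}{3 \left(38418 - 4775\right)} = \frac{1}{3 \cdot 33643} = \frac{1}{3} \cdot \frac{1}{33643} = \frac{1}{100929} \approx 9.9079 \cdot 10^{-6}$)
$\frac{o + 38164}{G + 30240} = \frac{27182 + 38164}{\frac{1}{100929} + 30240} = \frac{65346}{\frac{3052092961}{100929}} = 65346 \cdot \frac{100929}{3052092961} = \frac{6595306434}{3052092961}$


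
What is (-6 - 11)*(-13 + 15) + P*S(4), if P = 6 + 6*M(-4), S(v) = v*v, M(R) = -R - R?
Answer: 830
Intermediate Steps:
M(R) = -2*R
S(v) = v²
P = 54 (P = 6 + 6*(-2*(-4)) = 6 + 6*8 = 6 + 48 = 54)
(-6 - 11)*(-13 + 15) + P*S(4) = (-6 - 11)*(-13 + 15) + 54*4² = -17*2 + 54*16 = -34 + 864 = 830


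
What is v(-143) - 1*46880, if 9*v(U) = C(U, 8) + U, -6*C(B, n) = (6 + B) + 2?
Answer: -844081/18 ≈ -46893.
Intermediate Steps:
C(B, n) = -4/3 - B/6 (C(B, n) = -((6 + B) + 2)/6 = -(8 + B)/6 = -4/3 - B/6)
v(U) = -4/27 + 5*U/54 (v(U) = ((-4/3 - U/6) + U)/9 = (-4/3 + 5*U/6)/9 = -4/27 + 5*U/54)
v(-143) - 1*46880 = (-4/27 + (5/54)*(-143)) - 1*46880 = (-4/27 - 715/54) - 46880 = -241/18 - 46880 = -844081/18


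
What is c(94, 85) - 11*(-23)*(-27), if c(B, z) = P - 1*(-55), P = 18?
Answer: -6758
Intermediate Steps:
c(B, z) = 73 (c(B, z) = 18 - 1*(-55) = 18 + 55 = 73)
c(94, 85) - 11*(-23)*(-27) = 73 - 11*(-23)*(-27) = 73 - (-253)*(-27) = 73 - 1*6831 = 73 - 6831 = -6758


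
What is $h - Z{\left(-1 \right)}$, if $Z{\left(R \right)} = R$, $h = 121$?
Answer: $122$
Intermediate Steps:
$h - Z{\left(-1 \right)} = 121 - -1 = 121 + 1 = 122$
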